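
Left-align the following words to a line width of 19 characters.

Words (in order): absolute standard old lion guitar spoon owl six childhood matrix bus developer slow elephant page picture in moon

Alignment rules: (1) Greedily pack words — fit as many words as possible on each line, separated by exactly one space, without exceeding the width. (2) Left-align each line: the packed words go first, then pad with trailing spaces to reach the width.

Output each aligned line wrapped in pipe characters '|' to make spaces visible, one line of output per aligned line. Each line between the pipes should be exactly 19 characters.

Line 1: ['absolute', 'standard'] (min_width=17, slack=2)
Line 2: ['old', 'lion', 'guitar'] (min_width=15, slack=4)
Line 3: ['spoon', 'owl', 'six'] (min_width=13, slack=6)
Line 4: ['childhood', 'matrix'] (min_width=16, slack=3)
Line 5: ['bus', 'developer', 'slow'] (min_width=18, slack=1)
Line 6: ['elephant', 'page'] (min_width=13, slack=6)
Line 7: ['picture', 'in', 'moon'] (min_width=15, slack=4)

Answer: |absolute standard  |
|old lion guitar    |
|spoon owl six      |
|childhood matrix   |
|bus developer slow |
|elephant page      |
|picture in moon    |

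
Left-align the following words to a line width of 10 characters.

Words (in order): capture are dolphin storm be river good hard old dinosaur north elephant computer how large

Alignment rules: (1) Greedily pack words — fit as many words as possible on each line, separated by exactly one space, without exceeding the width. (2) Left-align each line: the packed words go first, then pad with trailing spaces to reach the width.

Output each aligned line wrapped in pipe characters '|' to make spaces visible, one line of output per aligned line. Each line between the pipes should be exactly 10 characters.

Answer: |capture   |
|are       |
|dolphin   |
|storm be  |
|river good|
|hard old  |
|dinosaur  |
|north     |
|elephant  |
|computer  |
|how large |

Derivation:
Line 1: ['capture'] (min_width=7, slack=3)
Line 2: ['are'] (min_width=3, slack=7)
Line 3: ['dolphin'] (min_width=7, slack=3)
Line 4: ['storm', 'be'] (min_width=8, slack=2)
Line 5: ['river', 'good'] (min_width=10, slack=0)
Line 6: ['hard', 'old'] (min_width=8, slack=2)
Line 7: ['dinosaur'] (min_width=8, slack=2)
Line 8: ['north'] (min_width=5, slack=5)
Line 9: ['elephant'] (min_width=8, slack=2)
Line 10: ['computer'] (min_width=8, slack=2)
Line 11: ['how', 'large'] (min_width=9, slack=1)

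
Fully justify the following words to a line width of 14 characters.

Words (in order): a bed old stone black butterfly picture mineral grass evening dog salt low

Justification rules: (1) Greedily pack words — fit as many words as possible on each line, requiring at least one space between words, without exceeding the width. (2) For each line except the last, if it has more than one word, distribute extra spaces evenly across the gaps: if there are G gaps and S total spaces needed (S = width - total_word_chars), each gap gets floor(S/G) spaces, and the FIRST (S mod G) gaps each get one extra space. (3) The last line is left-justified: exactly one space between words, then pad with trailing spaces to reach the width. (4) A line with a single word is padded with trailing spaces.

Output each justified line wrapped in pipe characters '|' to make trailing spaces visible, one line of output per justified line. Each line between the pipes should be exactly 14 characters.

Answer: |a    bed   old|
|stone    black|
|butterfly     |
|picture       |
|mineral  grass|
|evening    dog|
|salt low      |

Derivation:
Line 1: ['a', 'bed', 'old'] (min_width=9, slack=5)
Line 2: ['stone', 'black'] (min_width=11, slack=3)
Line 3: ['butterfly'] (min_width=9, slack=5)
Line 4: ['picture'] (min_width=7, slack=7)
Line 5: ['mineral', 'grass'] (min_width=13, slack=1)
Line 6: ['evening', 'dog'] (min_width=11, slack=3)
Line 7: ['salt', 'low'] (min_width=8, slack=6)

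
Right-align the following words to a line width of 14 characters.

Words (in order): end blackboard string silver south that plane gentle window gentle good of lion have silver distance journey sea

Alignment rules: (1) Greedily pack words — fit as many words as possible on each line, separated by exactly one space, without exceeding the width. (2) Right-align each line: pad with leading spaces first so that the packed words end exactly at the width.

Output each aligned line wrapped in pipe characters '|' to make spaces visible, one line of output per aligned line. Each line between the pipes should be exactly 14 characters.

Line 1: ['end', 'blackboard'] (min_width=14, slack=0)
Line 2: ['string', 'silver'] (min_width=13, slack=1)
Line 3: ['south', 'that'] (min_width=10, slack=4)
Line 4: ['plane', 'gentle'] (min_width=12, slack=2)
Line 5: ['window', 'gentle'] (min_width=13, slack=1)
Line 6: ['good', 'of', 'lion'] (min_width=12, slack=2)
Line 7: ['have', 'silver'] (min_width=11, slack=3)
Line 8: ['distance'] (min_width=8, slack=6)
Line 9: ['journey', 'sea'] (min_width=11, slack=3)

Answer: |end blackboard|
| string silver|
|    south that|
|  plane gentle|
| window gentle|
|  good of lion|
|   have silver|
|      distance|
|   journey sea|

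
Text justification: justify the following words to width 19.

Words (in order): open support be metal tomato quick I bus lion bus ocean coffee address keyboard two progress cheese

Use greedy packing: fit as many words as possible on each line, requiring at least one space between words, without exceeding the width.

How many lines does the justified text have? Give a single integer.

Answer: 6

Derivation:
Line 1: ['open', 'support', 'be'] (min_width=15, slack=4)
Line 2: ['metal', 'tomato', 'quick'] (min_width=18, slack=1)
Line 3: ['I', 'bus', 'lion', 'bus'] (min_width=14, slack=5)
Line 4: ['ocean', 'coffee'] (min_width=12, slack=7)
Line 5: ['address', 'keyboard'] (min_width=16, slack=3)
Line 6: ['two', 'progress', 'cheese'] (min_width=19, slack=0)
Total lines: 6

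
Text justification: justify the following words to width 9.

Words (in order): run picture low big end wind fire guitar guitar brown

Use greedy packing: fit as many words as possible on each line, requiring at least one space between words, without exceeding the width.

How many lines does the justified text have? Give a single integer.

Answer: 8

Derivation:
Line 1: ['run'] (min_width=3, slack=6)
Line 2: ['picture'] (min_width=7, slack=2)
Line 3: ['low', 'big'] (min_width=7, slack=2)
Line 4: ['end', 'wind'] (min_width=8, slack=1)
Line 5: ['fire'] (min_width=4, slack=5)
Line 6: ['guitar'] (min_width=6, slack=3)
Line 7: ['guitar'] (min_width=6, slack=3)
Line 8: ['brown'] (min_width=5, slack=4)
Total lines: 8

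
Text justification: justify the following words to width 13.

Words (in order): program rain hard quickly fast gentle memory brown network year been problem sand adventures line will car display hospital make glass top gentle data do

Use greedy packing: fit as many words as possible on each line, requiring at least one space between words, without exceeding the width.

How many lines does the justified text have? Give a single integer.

Answer: 14

Derivation:
Line 1: ['program', 'rain'] (min_width=12, slack=1)
Line 2: ['hard', 'quickly'] (min_width=12, slack=1)
Line 3: ['fast', 'gentle'] (min_width=11, slack=2)
Line 4: ['memory', 'brown'] (min_width=12, slack=1)
Line 5: ['network', 'year'] (min_width=12, slack=1)
Line 6: ['been', 'problem'] (min_width=12, slack=1)
Line 7: ['sand'] (min_width=4, slack=9)
Line 8: ['adventures'] (min_width=10, slack=3)
Line 9: ['line', 'will', 'car'] (min_width=13, slack=0)
Line 10: ['display'] (min_width=7, slack=6)
Line 11: ['hospital', 'make'] (min_width=13, slack=0)
Line 12: ['glass', 'top'] (min_width=9, slack=4)
Line 13: ['gentle', 'data'] (min_width=11, slack=2)
Line 14: ['do'] (min_width=2, slack=11)
Total lines: 14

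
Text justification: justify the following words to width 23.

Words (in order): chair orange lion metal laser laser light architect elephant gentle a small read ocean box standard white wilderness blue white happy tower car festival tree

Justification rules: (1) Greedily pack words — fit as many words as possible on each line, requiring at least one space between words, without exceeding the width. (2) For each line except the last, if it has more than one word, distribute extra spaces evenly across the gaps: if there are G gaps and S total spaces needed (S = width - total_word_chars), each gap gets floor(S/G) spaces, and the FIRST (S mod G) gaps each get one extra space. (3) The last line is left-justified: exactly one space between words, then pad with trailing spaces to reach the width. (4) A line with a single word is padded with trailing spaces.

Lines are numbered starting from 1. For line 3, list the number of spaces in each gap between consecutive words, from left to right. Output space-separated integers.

Line 1: ['chair', 'orange', 'lion', 'metal'] (min_width=23, slack=0)
Line 2: ['laser', 'laser', 'light'] (min_width=17, slack=6)
Line 3: ['architect', 'elephant'] (min_width=18, slack=5)
Line 4: ['gentle', 'a', 'small', 'read'] (min_width=19, slack=4)
Line 5: ['ocean', 'box', 'standard'] (min_width=18, slack=5)
Line 6: ['white', 'wilderness', 'blue'] (min_width=21, slack=2)
Line 7: ['white', 'happy', 'tower', 'car'] (min_width=21, slack=2)
Line 8: ['festival', 'tree'] (min_width=13, slack=10)

Answer: 6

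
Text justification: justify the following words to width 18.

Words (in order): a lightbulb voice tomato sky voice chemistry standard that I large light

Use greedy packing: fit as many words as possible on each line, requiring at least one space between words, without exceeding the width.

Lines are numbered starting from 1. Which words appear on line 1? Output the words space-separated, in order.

Line 1: ['a', 'lightbulb', 'voice'] (min_width=17, slack=1)
Line 2: ['tomato', 'sky', 'voice'] (min_width=16, slack=2)
Line 3: ['chemistry', 'standard'] (min_width=18, slack=0)
Line 4: ['that', 'I', 'large', 'light'] (min_width=18, slack=0)

Answer: a lightbulb voice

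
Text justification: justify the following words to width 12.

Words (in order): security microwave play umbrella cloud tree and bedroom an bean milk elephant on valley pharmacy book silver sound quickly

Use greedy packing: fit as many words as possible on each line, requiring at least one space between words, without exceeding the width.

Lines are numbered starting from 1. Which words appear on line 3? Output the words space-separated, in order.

Line 1: ['security'] (min_width=8, slack=4)
Line 2: ['microwave'] (min_width=9, slack=3)
Line 3: ['play'] (min_width=4, slack=8)
Line 4: ['umbrella'] (min_width=8, slack=4)
Line 5: ['cloud', 'tree'] (min_width=10, slack=2)
Line 6: ['and', 'bedroom'] (min_width=11, slack=1)
Line 7: ['an', 'bean', 'milk'] (min_width=12, slack=0)
Line 8: ['elephant', 'on'] (min_width=11, slack=1)
Line 9: ['valley'] (min_width=6, slack=6)
Line 10: ['pharmacy'] (min_width=8, slack=4)
Line 11: ['book', 'silver'] (min_width=11, slack=1)
Line 12: ['sound'] (min_width=5, slack=7)
Line 13: ['quickly'] (min_width=7, slack=5)

Answer: play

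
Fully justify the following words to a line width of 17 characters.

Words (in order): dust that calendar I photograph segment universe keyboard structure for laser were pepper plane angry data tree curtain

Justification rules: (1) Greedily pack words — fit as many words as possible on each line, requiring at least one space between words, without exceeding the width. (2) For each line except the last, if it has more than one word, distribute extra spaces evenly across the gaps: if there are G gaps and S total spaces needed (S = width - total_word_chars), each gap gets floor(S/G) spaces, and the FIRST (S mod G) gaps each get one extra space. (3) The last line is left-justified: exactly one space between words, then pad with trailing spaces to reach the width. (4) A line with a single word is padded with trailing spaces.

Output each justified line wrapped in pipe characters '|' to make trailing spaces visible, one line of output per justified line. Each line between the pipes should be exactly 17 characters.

Line 1: ['dust', 'that'] (min_width=9, slack=8)
Line 2: ['calendar', 'I'] (min_width=10, slack=7)
Line 3: ['photograph'] (min_width=10, slack=7)
Line 4: ['segment', 'universe'] (min_width=16, slack=1)
Line 5: ['keyboard'] (min_width=8, slack=9)
Line 6: ['structure', 'for'] (min_width=13, slack=4)
Line 7: ['laser', 'were', 'pepper'] (min_width=17, slack=0)
Line 8: ['plane', 'angry', 'data'] (min_width=16, slack=1)
Line 9: ['tree', 'curtain'] (min_width=12, slack=5)

Answer: |dust         that|
|calendar        I|
|photograph       |
|segment  universe|
|keyboard         |
|structure     for|
|laser were pepper|
|plane  angry data|
|tree curtain     |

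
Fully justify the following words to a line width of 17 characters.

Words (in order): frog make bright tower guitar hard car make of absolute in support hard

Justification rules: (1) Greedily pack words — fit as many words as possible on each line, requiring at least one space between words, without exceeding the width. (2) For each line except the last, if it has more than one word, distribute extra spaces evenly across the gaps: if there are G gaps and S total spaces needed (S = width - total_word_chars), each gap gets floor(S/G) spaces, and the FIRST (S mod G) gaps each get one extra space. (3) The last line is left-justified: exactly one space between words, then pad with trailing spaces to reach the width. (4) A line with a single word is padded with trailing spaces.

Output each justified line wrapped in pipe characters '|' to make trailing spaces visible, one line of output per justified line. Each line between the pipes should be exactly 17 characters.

Line 1: ['frog', 'make', 'bright'] (min_width=16, slack=1)
Line 2: ['tower', 'guitar', 'hard'] (min_width=17, slack=0)
Line 3: ['car', 'make', 'of'] (min_width=11, slack=6)
Line 4: ['absolute', 'in'] (min_width=11, slack=6)
Line 5: ['support', 'hard'] (min_width=12, slack=5)

Answer: |frog  make bright|
|tower guitar hard|
|car    make    of|
|absolute       in|
|support hard     |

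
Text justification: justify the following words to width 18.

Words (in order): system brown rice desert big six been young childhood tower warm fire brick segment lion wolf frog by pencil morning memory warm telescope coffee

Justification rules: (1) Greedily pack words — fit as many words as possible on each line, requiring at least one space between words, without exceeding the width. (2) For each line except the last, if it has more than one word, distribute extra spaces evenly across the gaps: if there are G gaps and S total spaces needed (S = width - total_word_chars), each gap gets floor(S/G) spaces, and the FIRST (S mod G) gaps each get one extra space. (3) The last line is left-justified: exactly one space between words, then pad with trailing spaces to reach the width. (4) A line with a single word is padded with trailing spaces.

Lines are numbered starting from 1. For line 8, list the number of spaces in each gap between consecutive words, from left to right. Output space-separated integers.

Line 1: ['system', 'brown', 'rice'] (min_width=17, slack=1)
Line 2: ['desert', 'big', 'six'] (min_width=14, slack=4)
Line 3: ['been', 'young'] (min_width=10, slack=8)
Line 4: ['childhood', 'tower'] (min_width=15, slack=3)
Line 5: ['warm', 'fire', 'brick'] (min_width=15, slack=3)
Line 6: ['segment', 'lion', 'wolf'] (min_width=17, slack=1)
Line 7: ['frog', 'by', 'pencil'] (min_width=14, slack=4)
Line 8: ['morning', 'memory'] (min_width=14, slack=4)
Line 9: ['warm', 'telescope'] (min_width=14, slack=4)
Line 10: ['coffee'] (min_width=6, slack=12)

Answer: 5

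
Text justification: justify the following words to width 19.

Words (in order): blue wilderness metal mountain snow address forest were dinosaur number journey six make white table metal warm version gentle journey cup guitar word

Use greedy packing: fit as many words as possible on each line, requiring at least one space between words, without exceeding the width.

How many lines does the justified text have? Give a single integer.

Line 1: ['blue', 'wilderness'] (min_width=15, slack=4)
Line 2: ['metal', 'mountain', 'snow'] (min_width=19, slack=0)
Line 3: ['address', 'forest', 'were'] (min_width=19, slack=0)
Line 4: ['dinosaur', 'number'] (min_width=15, slack=4)
Line 5: ['journey', 'six', 'make'] (min_width=16, slack=3)
Line 6: ['white', 'table', 'metal'] (min_width=17, slack=2)
Line 7: ['warm', 'version', 'gentle'] (min_width=19, slack=0)
Line 8: ['journey', 'cup', 'guitar'] (min_width=18, slack=1)
Line 9: ['word'] (min_width=4, slack=15)
Total lines: 9

Answer: 9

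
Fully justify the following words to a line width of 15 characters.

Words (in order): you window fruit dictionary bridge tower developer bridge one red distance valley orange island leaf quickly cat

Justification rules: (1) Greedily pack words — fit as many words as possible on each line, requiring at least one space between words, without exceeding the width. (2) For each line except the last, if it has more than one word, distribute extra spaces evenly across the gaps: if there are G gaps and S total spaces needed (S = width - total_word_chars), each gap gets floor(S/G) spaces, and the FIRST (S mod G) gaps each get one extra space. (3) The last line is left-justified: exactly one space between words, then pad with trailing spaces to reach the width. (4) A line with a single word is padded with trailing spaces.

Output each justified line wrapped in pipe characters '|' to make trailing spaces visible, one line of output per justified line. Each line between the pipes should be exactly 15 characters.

Line 1: ['you', 'window'] (min_width=10, slack=5)
Line 2: ['fruit'] (min_width=5, slack=10)
Line 3: ['dictionary'] (min_width=10, slack=5)
Line 4: ['bridge', 'tower'] (min_width=12, slack=3)
Line 5: ['developer'] (min_width=9, slack=6)
Line 6: ['bridge', 'one', 'red'] (min_width=14, slack=1)
Line 7: ['distance', 'valley'] (min_width=15, slack=0)
Line 8: ['orange', 'island'] (min_width=13, slack=2)
Line 9: ['leaf', 'quickly'] (min_width=12, slack=3)
Line 10: ['cat'] (min_width=3, slack=12)

Answer: |you      window|
|fruit          |
|dictionary     |
|bridge    tower|
|developer      |
|bridge  one red|
|distance valley|
|orange   island|
|leaf    quickly|
|cat            |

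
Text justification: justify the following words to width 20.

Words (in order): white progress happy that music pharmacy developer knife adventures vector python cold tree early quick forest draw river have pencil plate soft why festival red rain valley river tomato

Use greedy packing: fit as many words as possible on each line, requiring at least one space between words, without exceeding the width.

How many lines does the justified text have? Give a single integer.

Answer: 11

Derivation:
Line 1: ['white', 'progress', 'happy'] (min_width=20, slack=0)
Line 2: ['that', 'music', 'pharmacy'] (min_width=19, slack=1)
Line 3: ['developer', 'knife'] (min_width=15, slack=5)
Line 4: ['adventures', 'vector'] (min_width=17, slack=3)
Line 5: ['python', 'cold', 'tree'] (min_width=16, slack=4)
Line 6: ['early', 'quick', 'forest'] (min_width=18, slack=2)
Line 7: ['draw', 'river', 'have'] (min_width=15, slack=5)
Line 8: ['pencil', 'plate', 'soft'] (min_width=17, slack=3)
Line 9: ['why', 'festival', 'red'] (min_width=16, slack=4)
Line 10: ['rain', 'valley', 'river'] (min_width=17, slack=3)
Line 11: ['tomato'] (min_width=6, slack=14)
Total lines: 11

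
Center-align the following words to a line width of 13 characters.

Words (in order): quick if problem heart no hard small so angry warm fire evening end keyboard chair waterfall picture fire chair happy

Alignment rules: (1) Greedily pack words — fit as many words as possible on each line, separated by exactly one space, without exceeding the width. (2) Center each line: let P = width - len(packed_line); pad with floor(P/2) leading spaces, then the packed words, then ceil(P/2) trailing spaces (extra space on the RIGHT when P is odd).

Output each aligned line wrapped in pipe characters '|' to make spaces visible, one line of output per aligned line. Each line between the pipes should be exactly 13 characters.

Answer: |  quick if   |
|problem heart|
|no hard small|
|so angry warm|
|fire evening |
|end keyboard |
|    chair    |
|  waterfall  |
|picture fire |
| chair happy |

Derivation:
Line 1: ['quick', 'if'] (min_width=8, slack=5)
Line 2: ['problem', 'heart'] (min_width=13, slack=0)
Line 3: ['no', 'hard', 'small'] (min_width=13, slack=0)
Line 4: ['so', 'angry', 'warm'] (min_width=13, slack=0)
Line 5: ['fire', 'evening'] (min_width=12, slack=1)
Line 6: ['end', 'keyboard'] (min_width=12, slack=1)
Line 7: ['chair'] (min_width=5, slack=8)
Line 8: ['waterfall'] (min_width=9, slack=4)
Line 9: ['picture', 'fire'] (min_width=12, slack=1)
Line 10: ['chair', 'happy'] (min_width=11, slack=2)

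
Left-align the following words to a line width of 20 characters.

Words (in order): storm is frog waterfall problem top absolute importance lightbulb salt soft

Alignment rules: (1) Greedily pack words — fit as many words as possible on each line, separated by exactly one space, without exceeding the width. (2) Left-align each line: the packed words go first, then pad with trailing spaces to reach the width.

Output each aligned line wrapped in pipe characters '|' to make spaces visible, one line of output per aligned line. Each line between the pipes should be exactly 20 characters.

Answer: |storm is frog       |
|waterfall problem   |
|top absolute        |
|importance lightbulb|
|salt soft           |

Derivation:
Line 1: ['storm', 'is', 'frog'] (min_width=13, slack=7)
Line 2: ['waterfall', 'problem'] (min_width=17, slack=3)
Line 3: ['top', 'absolute'] (min_width=12, slack=8)
Line 4: ['importance', 'lightbulb'] (min_width=20, slack=0)
Line 5: ['salt', 'soft'] (min_width=9, slack=11)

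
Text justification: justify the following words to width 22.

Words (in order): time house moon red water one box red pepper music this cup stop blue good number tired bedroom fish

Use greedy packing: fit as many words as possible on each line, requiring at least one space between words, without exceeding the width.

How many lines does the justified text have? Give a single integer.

Line 1: ['time', 'house', 'moon', 'red'] (min_width=19, slack=3)
Line 2: ['water', 'one', 'box', 'red'] (min_width=17, slack=5)
Line 3: ['pepper', 'music', 'this', 'cup'] (min_width=21, slack=1)
Line 4: ['stop', 'blue', 'good', 'number'] (min_width=21, slack=1)
Line 5: ['tired', 'bedroom', 'fish'] (min_width=18, slack=4)
Total lines: 5

Answer: 5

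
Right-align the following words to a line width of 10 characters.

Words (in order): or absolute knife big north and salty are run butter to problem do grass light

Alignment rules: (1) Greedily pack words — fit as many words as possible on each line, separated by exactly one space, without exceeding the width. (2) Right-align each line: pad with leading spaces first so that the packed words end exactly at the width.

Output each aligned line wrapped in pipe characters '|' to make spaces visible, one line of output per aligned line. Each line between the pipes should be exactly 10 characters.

Answer: |        or|
|  absolute|
| knife big|
| north and|
| salty are|
|run butter|
|to problem|
|  do grass|
|     light|

Derivation:
Line 1: ['or'] (min_width=2, slack=8)
Line 2: ['absolute'] (min_width=8, slack=2)
Line 3: ['knife', 'big'] (min_width=9, slack=1)
Line 4: ['north', 'and'] (min_width=9, slack=1)
Line 5: ['salty', 'are'] (min_width=9, slack=1)
Line 6: ['run', 'butter'] (min_width=10, slack=0)
Line 7: ['to', 'problem'] (min_width=10, slack=0)
Line 8: ['do', 'grass'] (min_width=8, slack=2)
Line 9: ['light'] (min_width=5, slack=5)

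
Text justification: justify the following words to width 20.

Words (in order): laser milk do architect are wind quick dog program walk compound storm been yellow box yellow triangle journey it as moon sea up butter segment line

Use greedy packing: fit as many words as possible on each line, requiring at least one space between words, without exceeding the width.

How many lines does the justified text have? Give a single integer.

Answer: 9

Derivation:
Line 1: ['laser', 'milk', 'do'] (min_width=13, slack=7)
Line 2: ['architect', 'are', 'wind'] (min_width=18, slack=2)
Line 3: ['quick', 'dog', 'program'] (min_width=17, slack=3)
Line 4: ['walk', 'compound', 'storm'] (min_width=19, slack=1)
Line 5: ['been', 'yellow', 'box'] (min_width=15, slack=5)
Line 6: ['yellow', 'triangle'] (min_width=15, slack=5)
Line 7: ['journey', 'it', 'as', 'moon'] (min_width=18, slack=2)
Line 8: ['sea', 'up', 'butter'] (min_width=13, slack=7)
Line 9: ['segment', 'line'] (min_width=12, slack=8)
Total lines: 9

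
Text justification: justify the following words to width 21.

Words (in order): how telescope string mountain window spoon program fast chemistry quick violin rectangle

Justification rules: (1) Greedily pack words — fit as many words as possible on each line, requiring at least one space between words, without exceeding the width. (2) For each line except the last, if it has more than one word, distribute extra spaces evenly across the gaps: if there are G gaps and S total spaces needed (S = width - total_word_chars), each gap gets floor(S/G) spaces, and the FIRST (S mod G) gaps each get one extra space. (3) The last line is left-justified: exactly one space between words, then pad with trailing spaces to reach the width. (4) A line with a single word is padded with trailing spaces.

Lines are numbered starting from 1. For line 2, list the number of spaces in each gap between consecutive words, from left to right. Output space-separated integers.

Answer: 1 1

Derivation:
Line 1: ['how', 'telescope', 'string'] (min_width=20, slack=1)
Line 2: ['mountain', 'window', 'spoon'] (min_width=21, slack=0)
Line 3: ['program', 'fast'] (min_width=12, slack=9)
Line 4: ['chemistry', 'quick'] (min_width=15, slack=6)
Line 5: ['violin', 'rectangle'] (min_width=16, slack=5)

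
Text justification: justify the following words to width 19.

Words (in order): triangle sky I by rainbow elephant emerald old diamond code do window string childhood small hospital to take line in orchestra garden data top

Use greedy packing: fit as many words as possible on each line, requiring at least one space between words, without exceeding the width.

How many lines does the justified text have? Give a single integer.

Line 1: ['triangle', 'sky', 'I', 'by'] (min_width=17, slack=2)
Line 2: ['rainbow', 'elephant'] (min_width=16, slack=3)
Line 3: ['emerald', 'old', 'diamond'] (min_width=19, slack=0)
Line 4: ['code', 'do', 'window'] (min_width=14, slack=5)
Line 5: ['string', 'childhood'] (min_width=16, slack=3)
Line 6: ['small', 'hospital', 'to'] (min_width=17, slack=2)
Line 7: ['take', 'line', 'in'] (min_width=12, slack=7)
Line 8: ['orchestra', 'garden'] (min_width=16, slack=3)
Line 9: ['data', 'top'] (min_width=8, slack=11)
Total lines: 9

Answer: 9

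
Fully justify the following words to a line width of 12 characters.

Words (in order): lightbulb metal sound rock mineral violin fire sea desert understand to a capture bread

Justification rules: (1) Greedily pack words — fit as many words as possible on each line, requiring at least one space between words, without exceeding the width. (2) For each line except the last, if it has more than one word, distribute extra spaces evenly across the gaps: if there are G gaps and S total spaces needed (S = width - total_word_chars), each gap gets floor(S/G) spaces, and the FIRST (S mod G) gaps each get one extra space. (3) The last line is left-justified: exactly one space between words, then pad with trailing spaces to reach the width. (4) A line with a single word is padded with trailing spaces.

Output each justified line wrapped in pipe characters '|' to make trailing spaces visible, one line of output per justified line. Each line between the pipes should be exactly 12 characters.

Line 1: ['lightbulb'] (min_width=9, slack=3)
Line 2: ['metal', 'sound'] (min_width=11, slack=1)
Line 3: ['rock', 'mineral'] (min_width=12, slack=0)
Line 4: ['violin', 'fire'] (min_width=11, slack=1)
Line 5: ['sea', 'desert'] (min_width=10, slack=2)
Line 6: ['understand'] (min_width=10, slack=2)
Line 7: ['to', 'a', 'capture'] (min_width=12, slack=0)
Line 8: ['bread'] (min_width=5, slack=7)

Answer: |lightbulb   |
|metal  sound|
|rock mineral|
|violin  fire|
|sea   desert|
|understand  |
|to a capture|
|bread       |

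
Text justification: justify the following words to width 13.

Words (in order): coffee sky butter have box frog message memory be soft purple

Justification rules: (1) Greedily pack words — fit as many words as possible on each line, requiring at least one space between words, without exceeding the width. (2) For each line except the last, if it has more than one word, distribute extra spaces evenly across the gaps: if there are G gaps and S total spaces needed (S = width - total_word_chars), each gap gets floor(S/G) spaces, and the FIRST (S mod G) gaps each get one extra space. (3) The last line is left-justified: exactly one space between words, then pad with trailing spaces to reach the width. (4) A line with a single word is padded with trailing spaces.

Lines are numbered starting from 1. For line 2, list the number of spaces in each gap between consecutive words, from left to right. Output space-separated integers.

Line 1: ['coffee', 'sky'] (min_width=10, slack=3)
Line 2: ['butter', 'have'] (min_width=11, slack=2)
Line 3: ['box', 'frog'] (min_width=8, slack=5)
Line 4: ['message'] (min_width=7, slack=6)
Line 5: ['memory', 'be'] (min_width=9, slack=4)
Line 6: ['soft', 'purple'] (min_width=11, slack=2)

Answer: 3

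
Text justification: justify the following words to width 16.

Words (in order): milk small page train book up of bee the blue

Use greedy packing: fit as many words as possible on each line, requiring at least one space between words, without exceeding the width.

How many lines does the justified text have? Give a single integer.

Line 1: ['milk', 'small', 'page'] (min_width=15, slack=1)
Line 2: ['train', 'book', 'up', 'of'] (min_width=16, slack=0)
Line 3: ['bee', 'the', 'blue'] (min_width=12, slack=4)
Total lines: 3

Answer: 3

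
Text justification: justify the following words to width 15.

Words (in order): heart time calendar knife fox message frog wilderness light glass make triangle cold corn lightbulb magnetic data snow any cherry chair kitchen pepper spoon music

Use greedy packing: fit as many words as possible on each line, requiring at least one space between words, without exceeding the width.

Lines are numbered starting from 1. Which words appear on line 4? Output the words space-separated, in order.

Line 1: ['heart', 'time'] (min_width=10, slack=5)
Line 2: ['calendar', 'knife'] (min_width=14, slack=1)
Line 3: ['fox', 'message'] (min_width=11, slack=4)
Line 4: ['frog', 'wilderness'] (min_width=15, slack=0)
Line 5: ['light', 'glass'] (min_width=11, slack=4)
Line 6: ['make', 'triangle'] (min_width=13, slack=2)
Line 7: ['cold', 'corn'] (min_width=9, slack=6)
Line 8: ['lightbulb'] (min_width=9, slack=6)
Line 9: ['magnetic', 'data'] (min_width=13, slack=2)
Line 10: ['snow', 'any', 'cherry'] (min_width=15, slack=0)
Line 11: ['chair', 'kitchen'] (min_width=13, slack=2)
Line 12: ['pepper', 'spoon'] (min_width=12, slack=3)
Line 13: ['music'] (min_width=5, slack=10)

Answer: frog wilderness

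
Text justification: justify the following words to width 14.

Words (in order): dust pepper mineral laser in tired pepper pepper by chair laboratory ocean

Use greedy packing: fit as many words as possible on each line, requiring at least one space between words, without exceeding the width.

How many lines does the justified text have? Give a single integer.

Line 1: ['dust', 'pepper'] (min_width=11, slack=3)
Line 2: ['mineral', 'laser'] (min_width=13, slack=1)
Line 3: ['in', 'tired'] (min_width=8, slack=6)
Line 4: ['pepper', 'pepper'] (min_width=13, slack=1)
Line 5: ['by', 'chair'] (min_width=8, slack=6)
Line 6: ['laboratory'] (min_width=10, slack=4)
Line 7: ['ocean'] (min_width=5, slack=9)
Total lines: 7

Answer: 7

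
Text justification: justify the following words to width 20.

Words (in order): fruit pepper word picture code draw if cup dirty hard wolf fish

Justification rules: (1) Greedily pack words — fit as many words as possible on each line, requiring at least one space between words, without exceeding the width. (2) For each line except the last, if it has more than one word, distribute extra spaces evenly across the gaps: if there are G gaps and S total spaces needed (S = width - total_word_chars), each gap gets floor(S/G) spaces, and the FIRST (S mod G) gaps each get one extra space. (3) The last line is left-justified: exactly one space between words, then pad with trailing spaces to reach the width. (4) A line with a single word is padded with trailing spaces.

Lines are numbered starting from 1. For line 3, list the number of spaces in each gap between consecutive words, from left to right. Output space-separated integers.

Line 1: ['fruit', 'pepper', 'word'] (min_width=17, slack=3)
Line 2: ['picture', 'code', 'draw', 'if'] (min_width=20, slack=0)
Line 3: ['cup', 'dirty', 'hard', 'wolf'] (min_width=19, slack=1)
Line 4: ['fish'] (min_width=4, slack=16)

Answer: 2 1 1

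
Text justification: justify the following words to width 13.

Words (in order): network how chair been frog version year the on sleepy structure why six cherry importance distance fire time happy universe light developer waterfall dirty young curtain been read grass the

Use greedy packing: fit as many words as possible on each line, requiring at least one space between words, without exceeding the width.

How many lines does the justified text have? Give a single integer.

Answer: 18

Derivation:
Line 1: ['network', 'how'] (min_width=11, slack=2)
Line 2: ['chair', 'been'] (min_width=10, slack=3)
Line 3: ['frog', 'version'] (min_width=12, slack=1)
Line 4: ['year', 'the', 'on'] (min_width=11, slack=2)
Line 5: ['sleepy'] (min_width=6, slack=7)
Line 6: ['structure', 'why'] (min_width=13, slack=0)
Line 7: ['six', 'cherry'] (min_width=10, slack=3)
Line 8: ['importance'] (min_width=10, slack=3)
Line 9: ['distance', 'fire'] (min_width=13, slack=0)
Line 10: ['time', 'happy'] (min_width=10, slack=3)
Line 11: ['universe'] (min_width=8, slack=5)
Line 12: ['light'] (min_width=5, slack=8)
Line 13: ['developer'] (min_width=9, slack=4)
Line 14: ['waterfall'] (min_width=9, slack=4)
Line 15: ['dirty', 'young'] (min_width=11, slack=2)
Line 16: ['curtain', 'been'] (min_width=12, slack=1)
Line 17: ['read', 'grass'] (min_width=10, slack=3)
Line 18: ['the'] (min_width=3, slack=10)
Total lines: 18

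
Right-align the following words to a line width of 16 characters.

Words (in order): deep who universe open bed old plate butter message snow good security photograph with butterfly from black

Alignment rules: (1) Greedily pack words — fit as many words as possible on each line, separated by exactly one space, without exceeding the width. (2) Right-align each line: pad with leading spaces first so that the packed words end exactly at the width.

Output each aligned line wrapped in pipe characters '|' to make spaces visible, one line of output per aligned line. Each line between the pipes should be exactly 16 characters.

Answer: |        deep who|
|   universe open|
|   bed old plate|
|  butter message|
|       snow good|
|        security|
| photograph with|
|  butterfly from|
|           black|

Derivation:
Line 1: ['deep', 'who'] (min_width=8, slack=8)
Line 2: ['universe', 'open'] (min_width=13, slack=3)
Line 3: ['bed', 'old', 'plate'] (min_width=13, slack=3)
Line 4: ['butter', 'message'] (min_width=14, slack=2)
Line 5: ['snow', 'good'] (min_width=9, slack=7)
Line 6: ['security'] (min_width=8, slack=8)
Line 7: ['photograph', 'with'] (min_width=15, slack=1)
Line 8: ['butterfly', 'from'] (min_width=14, slack=2)
Line 9: ['black'] (min_width=5, slack=11)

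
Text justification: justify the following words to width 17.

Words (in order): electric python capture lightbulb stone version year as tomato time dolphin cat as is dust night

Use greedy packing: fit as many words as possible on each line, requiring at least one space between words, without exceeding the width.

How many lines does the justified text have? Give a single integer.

Answer: 6

Derivation:
Line 1: ['electric', 'python'] (min_width=15, slack=2)
Line 2: ['capture', 'lightbulb'] (min_width=17, slack=0)
Line 3: ['stone', 'version'] (min_width=13, slack=4)
Line 4: ['year', 'as', 'tomato'] (min_width=14, slack=3)
Line 5: ['time', 'dolphin', 'cat'] (min_width=16, slack=1)
Line 6: ['as', 'is', 'dust', 'night'] (min_width=16, slack=1)
Total lines: 6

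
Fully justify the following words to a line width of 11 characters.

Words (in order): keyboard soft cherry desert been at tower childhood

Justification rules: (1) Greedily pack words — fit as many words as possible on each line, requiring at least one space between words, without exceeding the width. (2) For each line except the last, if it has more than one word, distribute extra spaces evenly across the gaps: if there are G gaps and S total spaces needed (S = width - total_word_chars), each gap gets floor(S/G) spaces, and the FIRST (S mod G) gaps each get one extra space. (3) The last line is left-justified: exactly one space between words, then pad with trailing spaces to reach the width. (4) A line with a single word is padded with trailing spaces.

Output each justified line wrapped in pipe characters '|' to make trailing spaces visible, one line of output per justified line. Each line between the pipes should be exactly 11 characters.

Answer: |keyboard   |
|soft cherry|
|desert been|
|at    tower|
|childhood  |

Derivation:
Line 1: ['keyboard'] (min_width=8, slack=3)
Line 2: ['soft', 'cherry'] (min_width=11, slack=0)
Line 3: ['desert', 'been'] (min_width=11, slack=0)
Line 4: ['at', 'tower'] (min_width=8, slack=3)
Line 5: ['childhood'] (min_width=9, slack=2)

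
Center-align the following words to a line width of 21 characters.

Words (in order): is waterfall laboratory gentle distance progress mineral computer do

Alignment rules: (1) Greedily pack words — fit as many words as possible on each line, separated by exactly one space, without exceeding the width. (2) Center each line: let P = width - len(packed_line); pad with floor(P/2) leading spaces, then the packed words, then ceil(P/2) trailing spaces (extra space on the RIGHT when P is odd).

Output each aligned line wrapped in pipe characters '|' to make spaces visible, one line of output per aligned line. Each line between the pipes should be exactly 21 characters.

Line 1: ['is', 'waterfall'] (min_width=12, slack=9)
Line 2: ['laboratory', 'gentle'] (min_width=17, slack=4)
Line 3: ['distance', 'progress'] (min_width=17, slack=4)
Line 4: ['mineral', 'computer', 'do'] (min_width=19, slack=2)

Answer: |    is waterfall     |
|  laboratory gentle  |
|  distance progress  |
| mineral computer do |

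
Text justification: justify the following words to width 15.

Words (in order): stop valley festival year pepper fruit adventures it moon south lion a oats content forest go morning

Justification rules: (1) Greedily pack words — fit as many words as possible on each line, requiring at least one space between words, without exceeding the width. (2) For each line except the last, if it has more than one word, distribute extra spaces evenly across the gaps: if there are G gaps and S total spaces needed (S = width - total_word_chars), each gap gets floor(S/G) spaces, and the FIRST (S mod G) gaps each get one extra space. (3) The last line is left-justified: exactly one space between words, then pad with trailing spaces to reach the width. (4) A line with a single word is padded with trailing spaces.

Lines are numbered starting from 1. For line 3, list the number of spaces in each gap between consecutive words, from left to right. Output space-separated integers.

Answer: 4

Derivation:
Line 1: ['stop', 'valley'] (min_width=11, slack=4)
Line 2: ['festival', 'year'] (min_width=13, slack=2)
Line 3: ['pepper', 'fruit'] (min_width=12, slack=3)
Line 4: ['adventures', 'it'] (min_width=13, slack=2)
Line 5: ['moon', 'south', 'lion'] (min_width=15, slack=0)
Line 6: ['a', 'oats', 'content'] (min_width=14, slack=1)
Line 7: ['forest', 'go'] (min_width=9, slack=6)
Line 8: ['morning'] (min_width=7, slack=8)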